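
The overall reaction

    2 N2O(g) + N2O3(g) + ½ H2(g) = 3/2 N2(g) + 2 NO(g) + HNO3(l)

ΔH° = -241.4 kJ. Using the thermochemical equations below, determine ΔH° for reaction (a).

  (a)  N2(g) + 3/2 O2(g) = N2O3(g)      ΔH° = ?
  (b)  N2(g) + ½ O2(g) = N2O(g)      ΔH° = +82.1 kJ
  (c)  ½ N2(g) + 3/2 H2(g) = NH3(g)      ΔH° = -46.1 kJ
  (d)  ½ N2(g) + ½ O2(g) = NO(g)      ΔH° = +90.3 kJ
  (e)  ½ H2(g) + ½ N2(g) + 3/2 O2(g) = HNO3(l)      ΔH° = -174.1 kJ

ΔH° = 83.7 kJ

(a) reversed (reverse to put N2O3(g) on the reactant side): contributes −x
(b) reversed and × 2 (reverse to put N2O(g) on the reactant side; ×2 to match 2 N2O(g) in the target): (-2)·(+82.1) = -164.2 kJ
(c): not needed (NH3(g) appears nowhere else).
(d) × 2 (scale by 2 for the 2 NO(g)): (2)·(+90.3) = +180.6 kJ
(e) as written (HNO3(l) already on the product side): -174.1 kJ
-241.4 = (-164.2) + (+180.6) + (-174.1) − x
x = (-241.4 − (-157.7)) / (-1) = 83.7 kJ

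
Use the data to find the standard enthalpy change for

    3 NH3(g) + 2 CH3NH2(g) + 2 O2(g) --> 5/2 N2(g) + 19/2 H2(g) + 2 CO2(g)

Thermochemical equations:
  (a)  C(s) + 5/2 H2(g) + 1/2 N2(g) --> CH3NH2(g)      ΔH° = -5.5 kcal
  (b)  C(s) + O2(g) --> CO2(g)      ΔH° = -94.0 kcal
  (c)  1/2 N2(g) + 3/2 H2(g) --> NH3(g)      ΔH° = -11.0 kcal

ΔH° = -144.0 kcal

(a) reversed and × 2: (-2)·(-5.5) = +11.0 kcal
(b) × 2: (2)·(-94.0) = -188.0 kcal
(c) reversed and × 3: (-3)·(-11.0) = +33.0 kcal
Since enthalpy is a state function, ΔH° = (-2)·(-5.5) + (2)·(-94.0) + (-3)·(-11.0) = -144.0 kcal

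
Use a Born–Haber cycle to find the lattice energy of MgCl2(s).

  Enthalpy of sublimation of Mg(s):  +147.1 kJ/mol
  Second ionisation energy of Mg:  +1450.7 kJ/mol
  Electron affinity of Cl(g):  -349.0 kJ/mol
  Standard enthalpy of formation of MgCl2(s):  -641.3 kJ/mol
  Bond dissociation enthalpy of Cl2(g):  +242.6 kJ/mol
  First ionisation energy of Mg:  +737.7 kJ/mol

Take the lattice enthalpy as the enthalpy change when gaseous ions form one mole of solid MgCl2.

U = -2521.4 kJ/mol

ΔHf° = 1·ΔHsub + 1·(ΣIE) + 1·D(Cl2) + 2·EA + U
-641.3 = 1·(+147.1) + 1·(+2188.4) + 1·(+242.6) + 2·(-349.0) + U
U = -641.3 − (+1880.1) = -2521.4 kJ/mol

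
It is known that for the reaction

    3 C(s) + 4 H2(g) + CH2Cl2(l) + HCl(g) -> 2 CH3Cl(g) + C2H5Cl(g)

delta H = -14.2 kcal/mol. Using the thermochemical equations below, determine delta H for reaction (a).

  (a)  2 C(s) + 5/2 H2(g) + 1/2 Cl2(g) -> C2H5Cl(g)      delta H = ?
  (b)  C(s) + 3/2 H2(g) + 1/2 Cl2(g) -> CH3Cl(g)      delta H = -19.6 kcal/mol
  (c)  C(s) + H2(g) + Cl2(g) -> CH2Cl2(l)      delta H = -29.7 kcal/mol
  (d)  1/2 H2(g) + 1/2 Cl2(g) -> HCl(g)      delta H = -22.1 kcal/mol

(a) as written (C2H5Cl(g) already on the product side): contributes x
(b) × 2 (scale by 2 for the 2 CH3Cl(g)): (2)·(-19.6) = -39.2 kcal/mol
(c) reversed (CH2Cl2(l) must end up as a reactant): +29.7 kcal/mol
(d) reversed (HCl(g) must end up as a reactant): +22.1 kcal/mol
-14.2 = (-39.2) + (+29.7) + (+22.1) + x
x = (-14.2 − (+12.6)) / (1) = -26.8 kcal/mol

delta H = -26.8 kcal/mol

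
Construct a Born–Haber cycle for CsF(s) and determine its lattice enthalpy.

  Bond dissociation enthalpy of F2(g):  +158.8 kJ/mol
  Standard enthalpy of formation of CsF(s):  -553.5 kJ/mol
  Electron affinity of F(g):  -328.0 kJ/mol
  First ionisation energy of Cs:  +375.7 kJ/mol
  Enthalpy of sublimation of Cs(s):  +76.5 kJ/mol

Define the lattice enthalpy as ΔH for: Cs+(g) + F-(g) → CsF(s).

U = -757.1 kJ/mol

ΔHf° = 1·ΔHsub + 1·(ΣIE) + 1/2·D(F2) + 1·EA + U
-553.5 = 1·(+76.5) + 1·(+375.7) + 1/2·(+158.8) + 1·(-328.0) + U
U = -553.5 − (+203.6) = -757.1 kJ/mol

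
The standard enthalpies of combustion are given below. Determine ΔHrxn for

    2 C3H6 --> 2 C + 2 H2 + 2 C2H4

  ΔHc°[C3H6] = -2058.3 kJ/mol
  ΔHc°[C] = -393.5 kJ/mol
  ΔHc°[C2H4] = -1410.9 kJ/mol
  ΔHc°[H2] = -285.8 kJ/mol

Using ΔH = Σ nΔHc°(reactants) − Σ nΔHc°(products):
= [2·(-2058.3)] − [2·(-393.5) + 2·(-285.8) + 2·(-1410.9)]
= 63.8 kJ/mol

ΔHrxn = 63.8 kJ/mol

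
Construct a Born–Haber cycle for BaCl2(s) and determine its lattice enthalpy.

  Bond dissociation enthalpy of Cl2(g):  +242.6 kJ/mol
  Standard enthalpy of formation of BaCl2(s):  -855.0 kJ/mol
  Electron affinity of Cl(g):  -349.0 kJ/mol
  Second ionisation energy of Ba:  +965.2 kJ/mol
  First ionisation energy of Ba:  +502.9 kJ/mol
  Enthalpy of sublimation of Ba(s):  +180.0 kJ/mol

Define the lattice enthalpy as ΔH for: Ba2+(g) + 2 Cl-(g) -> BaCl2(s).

U = -2047.7 kJ/mol

ΔHf° = 1·ΔHsub + 1·(ΣIE) + 1·D(Cl2) + 2·EA + U
-855.0 = 1·(+180.0) + 1·(+1468.1) + 1·(+242.6) + 2·(-349.0) + U
U = -855.0 − (+1192.7) = -2047.7 kJ/mol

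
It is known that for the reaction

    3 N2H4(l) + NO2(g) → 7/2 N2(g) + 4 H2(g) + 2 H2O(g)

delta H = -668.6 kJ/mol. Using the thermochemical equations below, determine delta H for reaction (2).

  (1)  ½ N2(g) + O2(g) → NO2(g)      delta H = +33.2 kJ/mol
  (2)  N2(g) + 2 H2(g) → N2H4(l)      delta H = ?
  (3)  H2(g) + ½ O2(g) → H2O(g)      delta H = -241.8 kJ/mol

(1) reversed: -33.2 kJ/mol
(2) reversed and × 3: contributes −3·x
(3) × 2: (2)·(-241.8) = -483.6 kJ/mol
-668.6 = (-33.2) + (-483.6) − 3·x
x = (-668.6 − (-516.8)) / (-3) = 50.6 kJ/mol

delta H = 50.6 kJ/mol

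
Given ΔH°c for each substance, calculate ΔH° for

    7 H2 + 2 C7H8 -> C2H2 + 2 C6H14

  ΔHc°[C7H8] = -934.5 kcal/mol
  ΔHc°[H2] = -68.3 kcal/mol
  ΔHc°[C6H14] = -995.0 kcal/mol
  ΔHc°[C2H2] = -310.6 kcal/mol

With combustion enthalpies, reactants minus products:
= [7·(-68.3) + 2·(-934.5)] − [1·(-310.6) + 2·(-995.0)]
= -46.5 kcal/mol

ΔH° = -46.5 kcal/mol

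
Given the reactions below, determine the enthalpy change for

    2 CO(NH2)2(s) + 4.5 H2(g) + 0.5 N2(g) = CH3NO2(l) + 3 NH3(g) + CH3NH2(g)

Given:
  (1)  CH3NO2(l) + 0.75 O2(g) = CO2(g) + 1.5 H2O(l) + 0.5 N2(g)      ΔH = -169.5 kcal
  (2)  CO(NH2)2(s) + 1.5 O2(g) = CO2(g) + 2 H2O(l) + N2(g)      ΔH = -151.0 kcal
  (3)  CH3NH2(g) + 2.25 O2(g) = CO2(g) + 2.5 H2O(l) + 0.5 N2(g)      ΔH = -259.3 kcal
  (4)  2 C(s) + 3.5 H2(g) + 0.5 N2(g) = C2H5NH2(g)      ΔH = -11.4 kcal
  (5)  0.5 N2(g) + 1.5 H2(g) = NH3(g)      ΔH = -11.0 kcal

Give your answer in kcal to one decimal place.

(1) reversed: +169.5 kcal
(2) × 2: (2)·(-151.0) = -302.0 kcal
(3) reversed: +259.3 kcal
(4): not needed.
(5) × 3: (3)·(-11.0) = -33.0 kcal
ΔH = (-1)·(-169.5) + (2)·(-151.0) + (-1)·(-259.3) + (3)·(-11.0) = 93.8 kcal

ΔH = 93.8 kcal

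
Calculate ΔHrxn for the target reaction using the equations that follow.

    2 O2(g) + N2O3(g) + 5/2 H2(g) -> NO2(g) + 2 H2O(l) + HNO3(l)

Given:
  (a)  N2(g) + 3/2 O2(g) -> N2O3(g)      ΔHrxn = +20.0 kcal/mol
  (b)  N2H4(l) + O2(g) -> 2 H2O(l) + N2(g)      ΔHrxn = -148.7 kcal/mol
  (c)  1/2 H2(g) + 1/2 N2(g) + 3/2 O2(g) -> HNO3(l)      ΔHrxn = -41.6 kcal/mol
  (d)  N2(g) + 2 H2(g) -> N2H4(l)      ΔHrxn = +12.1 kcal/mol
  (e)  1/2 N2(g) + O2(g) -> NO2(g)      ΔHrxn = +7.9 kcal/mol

(a) reversed (reverse to put N2O3(g) on the reactant side): -20.0 kcal/mol
(b) as written (H2O(l) already on the product side): -148.7 kcal/mol
(c) as written (HNO3(l) already on the product side): -41.6 kcal/mol
(d) as written: +12.1 kcal/mol
(e) as written (NO2(g) already on the product side): +7.9 kcal/mol
Summing the manipulated equations, ΔHrxn = (-1)·(+20.0) + (1)·(-148.7) + (1)·(-41.6) + (1)·(+12.1) + (1)·(+7.9) = -190.3 kcal/mol

ΔHrxn = -190.3 kcal/mol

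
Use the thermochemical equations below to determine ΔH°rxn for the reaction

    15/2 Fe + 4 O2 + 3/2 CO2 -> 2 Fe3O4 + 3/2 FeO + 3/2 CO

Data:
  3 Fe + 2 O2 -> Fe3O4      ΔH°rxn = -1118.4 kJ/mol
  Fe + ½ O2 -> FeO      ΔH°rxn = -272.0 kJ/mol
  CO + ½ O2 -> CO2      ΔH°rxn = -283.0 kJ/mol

ΔH°rxn = -2220.3 kJ/mol

equation 1 × 2 (×2 to match 2 Fe3O4 in the target): (2)·(-1118.4) = -2236.8 kJ/mol
equation 2 × 3/2 (×3/2 to match 3/2 FeO in the target): (3/2)·(-272.0) = -408.0 kJ/mol
equation 3 reversed and × 3/2 (reverse to put CO on the product side; scale by 3/2 for the 3/2 CO): (-3/2)·(-283.0) = +424.5 kJ/mol
Summing the manipulated equations, ΔH°rxn = (2)·(-1118.4) + (3/2)·(-272.0) + (-3/2)·(-283.0) = -2220.3 kJ/mol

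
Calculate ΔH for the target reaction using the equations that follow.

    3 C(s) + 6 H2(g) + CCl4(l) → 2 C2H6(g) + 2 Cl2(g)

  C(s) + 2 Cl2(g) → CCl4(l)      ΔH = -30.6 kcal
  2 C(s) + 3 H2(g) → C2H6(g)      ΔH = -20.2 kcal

ΔH = -9.8 kcal

equation 1 reversed: +30.6 kcal
equation 2 × 2: (2)·(-20.2) = -40.4 kcal
Summing the manipulated equations, ΔH = (-1)·(-30.6) + (2)·(-20.2) = -9.8 kcal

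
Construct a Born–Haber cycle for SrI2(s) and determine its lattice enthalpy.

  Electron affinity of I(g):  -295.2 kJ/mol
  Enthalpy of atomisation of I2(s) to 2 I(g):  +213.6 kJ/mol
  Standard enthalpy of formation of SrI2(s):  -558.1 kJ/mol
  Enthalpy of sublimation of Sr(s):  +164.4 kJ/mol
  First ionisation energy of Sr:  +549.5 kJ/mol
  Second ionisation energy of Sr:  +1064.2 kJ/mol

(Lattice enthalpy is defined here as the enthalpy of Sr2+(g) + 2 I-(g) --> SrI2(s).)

U = -1959.4 kJ/mol

ΔHf° = 1·ΔHsub + 1·(ΣIE) + 1·D(I2) + 2·EA + U
-558.1 = 1·(+164.4) + 1·(+1613.7) + 1·(+213.6) + 2·(-295.2) + U
U = -558.1 − (+1401.3) = -1959.4 kJ/mol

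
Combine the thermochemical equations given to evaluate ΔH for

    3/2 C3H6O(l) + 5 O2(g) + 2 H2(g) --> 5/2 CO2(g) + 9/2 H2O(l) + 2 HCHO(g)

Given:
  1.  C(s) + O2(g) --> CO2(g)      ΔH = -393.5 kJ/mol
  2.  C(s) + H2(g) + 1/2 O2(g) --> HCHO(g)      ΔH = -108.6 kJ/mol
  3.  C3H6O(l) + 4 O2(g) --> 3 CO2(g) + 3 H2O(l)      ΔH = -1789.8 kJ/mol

eq. 1 reversed and × 2: (-2)·(-393.5) = +787.0 kJ/mol
eq. 2 × 2 (scale by 2 for the 2 HCHO(g)): (2)·(-108.6) = -217.2 kJ/mol
eq. 3 × 3/2 (scale by 3/2 for the 3/2 C3H6O(l)): (3/2)·(-1789.8) = -2684.7 kJ/mol
Summing the manipulated equations, ΔH = (+787.0) + (-217.2) + (-2684.7) = -2114.9 kJ/mol

ΔH = -2114.9 kJ/mol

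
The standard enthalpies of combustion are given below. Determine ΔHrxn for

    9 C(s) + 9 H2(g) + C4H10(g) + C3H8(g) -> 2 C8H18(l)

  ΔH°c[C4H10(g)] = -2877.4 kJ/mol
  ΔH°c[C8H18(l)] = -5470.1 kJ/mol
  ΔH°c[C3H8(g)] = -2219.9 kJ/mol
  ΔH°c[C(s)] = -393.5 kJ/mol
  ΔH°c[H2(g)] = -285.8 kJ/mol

With combustion enthalpies, reactants minus products:
= [9·(-393.5) + 9·(-285.8) + 1·(-2877.4) + 1·(-2219.9)] − [2·(-5470.1)]
= -270.8 kJ/mol

ΔHrxn = -270.8 kJ/mol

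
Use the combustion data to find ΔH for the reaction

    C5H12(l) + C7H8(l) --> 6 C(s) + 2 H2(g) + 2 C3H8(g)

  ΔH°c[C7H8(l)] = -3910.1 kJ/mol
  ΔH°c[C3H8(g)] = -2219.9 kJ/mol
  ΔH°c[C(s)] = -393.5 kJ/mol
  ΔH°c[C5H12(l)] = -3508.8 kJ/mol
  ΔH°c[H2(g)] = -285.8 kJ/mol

Using ΔH = Σ nΔHc°(reactants) − Σ nΔHc°(products):
= [1·(-3508.8) + 1·(-3910.1)] − [6·(-393.5) + 2·(-285.8) + 2·(-2219.9)]
= -46.5 kJ/mol

ΔH = -46.5 kJ/mol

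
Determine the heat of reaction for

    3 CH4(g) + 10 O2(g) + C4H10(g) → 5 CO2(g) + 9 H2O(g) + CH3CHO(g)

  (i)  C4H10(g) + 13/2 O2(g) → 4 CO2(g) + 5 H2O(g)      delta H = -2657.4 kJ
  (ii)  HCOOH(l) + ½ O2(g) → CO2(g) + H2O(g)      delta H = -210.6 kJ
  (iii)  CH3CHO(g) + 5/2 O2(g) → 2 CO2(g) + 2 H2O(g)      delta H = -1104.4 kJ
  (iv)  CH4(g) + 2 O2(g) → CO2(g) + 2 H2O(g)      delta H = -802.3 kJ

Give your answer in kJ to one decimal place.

delta H = -3959.9 kJ

(i) as written (C4H10(g) already on the reactant side): -2657.4 kJ
(ii): not needed (HCOOH(l) appears nowhere else).
(iii) reversed (reverse to put CH3CHO(g) on the product side): +1104.4 kJ
(iv) × 3 (×3 to match 3 CH4(g) in the target): (3)·(-802.3) = -2406.9 kJ
Since enthalpy is a state function, delta H = (-2657.4) + (+1104.4) + (-2406.9) = -3959.9 kJ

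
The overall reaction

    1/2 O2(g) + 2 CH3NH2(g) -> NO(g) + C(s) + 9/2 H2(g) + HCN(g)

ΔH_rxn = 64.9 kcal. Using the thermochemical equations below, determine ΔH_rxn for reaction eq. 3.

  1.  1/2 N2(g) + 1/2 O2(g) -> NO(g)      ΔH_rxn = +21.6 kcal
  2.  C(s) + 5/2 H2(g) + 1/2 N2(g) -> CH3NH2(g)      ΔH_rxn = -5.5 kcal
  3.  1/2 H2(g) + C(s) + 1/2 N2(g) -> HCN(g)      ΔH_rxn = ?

eq. 1 as written: +21.6 kcal
eq. 2 reversed and × 2: (-2)·(-5.5) = +11.0 kcal
eq. 3 as written: contributes x
+64.9 = (+21.6) + (+11.0) + x
x = (+64.9 − (+32.6)) / (1) = 32.3 kcal

ΔH_rxn = 32.3 kcal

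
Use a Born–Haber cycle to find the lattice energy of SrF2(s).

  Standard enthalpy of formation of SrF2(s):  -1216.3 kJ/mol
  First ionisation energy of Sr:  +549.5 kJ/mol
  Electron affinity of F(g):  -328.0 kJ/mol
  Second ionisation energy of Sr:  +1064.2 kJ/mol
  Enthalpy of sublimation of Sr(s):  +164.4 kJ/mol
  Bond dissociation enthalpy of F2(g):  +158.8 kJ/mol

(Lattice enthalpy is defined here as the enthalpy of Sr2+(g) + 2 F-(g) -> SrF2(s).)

ΔHf° = 1·ΔHsub + 1·(ΣIE) + 1·D(F2) + 2·EA + U
-1216.3 = 1·(+164.4) + 1·(+1613.7) + 1·(+158.8) + 2·(-328.0) + U
U = -1216.3 − (+1280.9) = -2497.2 kJ/mol

U = -2497.2 kJ/mol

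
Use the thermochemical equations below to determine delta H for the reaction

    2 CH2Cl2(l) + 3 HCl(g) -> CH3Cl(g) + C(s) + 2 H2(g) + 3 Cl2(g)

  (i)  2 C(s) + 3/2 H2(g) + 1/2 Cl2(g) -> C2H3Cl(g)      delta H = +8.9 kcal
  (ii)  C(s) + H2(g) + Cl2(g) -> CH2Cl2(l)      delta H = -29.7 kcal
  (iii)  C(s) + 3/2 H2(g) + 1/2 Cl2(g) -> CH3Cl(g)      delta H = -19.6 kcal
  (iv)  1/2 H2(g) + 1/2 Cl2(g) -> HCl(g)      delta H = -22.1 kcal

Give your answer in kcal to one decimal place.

(i): not needed (C2H3Cl(g) appears nowhere else).
(ii) reversed and × 2 (CH2Cl2(l) must end up as a reactant; ×2 to match 2 CH2Cl2(l) in the target): (-2)·(-29.7) = +59.4 kcal
(iii) as written (CH3Cl(g) already on the product side): -19.6 kcal
(iv) reversed and × 3 (HCl(g) must end up as a reactant; ×3 to match 3 HCl(g) in the target): (-3)·(-22.1) = +66.3 kcal
delta H = (-2)·(-29.7) + (1)·(-19.6) + (-3)·(-22.1) = 106.1 kcal

delta H = 106.1 kcal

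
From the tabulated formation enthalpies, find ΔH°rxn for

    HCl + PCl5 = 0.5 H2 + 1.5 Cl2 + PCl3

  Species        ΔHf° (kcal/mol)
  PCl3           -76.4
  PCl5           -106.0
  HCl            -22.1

ΔH°rxn = 51.7 kcal/mol

ΔH°rxn = Σ nΔHf°(products) − Σ nΔHf°(reactants).
Products: 1/2·(+0.0) + 3/2·(+0.0) + 1·(-76.4) = -76.4
Reactants: 1·(-22.1) + 1·(-106.0) = -128.1
ΔH°rxn = (-76.4) − (-128.1) = 51.7 kcal/mol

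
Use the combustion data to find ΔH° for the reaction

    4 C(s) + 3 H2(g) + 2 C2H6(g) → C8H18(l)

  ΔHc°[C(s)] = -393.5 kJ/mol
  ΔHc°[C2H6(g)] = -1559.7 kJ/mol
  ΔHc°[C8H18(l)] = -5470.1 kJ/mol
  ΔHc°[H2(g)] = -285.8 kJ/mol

Using ΔH = Σ nΔHc°(reactants) − Σ nΔHc°(products):
= [4·(-393.5) + 3·(-285.8) + 2·(-1559.7)] − [1·(-5470.1)]
= -80.7 kJ/mol

ΔH° = -80.7 kJ/mol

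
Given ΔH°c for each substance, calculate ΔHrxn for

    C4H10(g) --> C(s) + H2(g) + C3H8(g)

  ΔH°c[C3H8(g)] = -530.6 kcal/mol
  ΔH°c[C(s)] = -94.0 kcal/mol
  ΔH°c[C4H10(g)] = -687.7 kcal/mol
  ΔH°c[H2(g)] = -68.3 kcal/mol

Using ΔH = Σ nΔHc°(reactants) − Σ nΔHc°(products):
= [1·(-687.7)] − [1·(-94.0) + 1·(-68.3) + 1·(-530.6)]
= 5.2 kcal/mol

ΔHrxn = 5.2 kcal/mol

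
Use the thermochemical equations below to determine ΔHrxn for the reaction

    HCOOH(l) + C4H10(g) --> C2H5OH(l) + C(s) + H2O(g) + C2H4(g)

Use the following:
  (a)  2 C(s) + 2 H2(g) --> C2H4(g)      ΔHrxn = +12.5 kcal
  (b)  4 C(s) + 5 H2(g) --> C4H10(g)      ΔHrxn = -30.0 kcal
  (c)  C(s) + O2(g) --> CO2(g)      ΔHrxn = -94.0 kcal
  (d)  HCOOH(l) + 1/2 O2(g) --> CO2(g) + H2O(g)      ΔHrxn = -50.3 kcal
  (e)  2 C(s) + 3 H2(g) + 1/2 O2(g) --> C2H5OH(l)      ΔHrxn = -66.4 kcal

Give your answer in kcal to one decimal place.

ΔHrxn = 19.8 kcal

(a) as written: +12.5 kcal
(b) reversed: +30.0 kcal
(c) reversed: +94.0 kcal
(d) as written: -50.3 kcal
(e) as written: -66.4 kcal
ΔHrxn = (+12.5) + (+30.0) + (+94.0) + (-50.3) + (-66.4) = 19.8 kcal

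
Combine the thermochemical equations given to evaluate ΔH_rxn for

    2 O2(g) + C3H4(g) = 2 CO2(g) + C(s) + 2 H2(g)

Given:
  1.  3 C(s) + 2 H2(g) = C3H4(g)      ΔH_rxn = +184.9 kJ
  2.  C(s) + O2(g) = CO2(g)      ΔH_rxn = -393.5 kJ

ΔH_rxn = -971.9 kJ

eq. 1 reversed (reverse to put C3H4(g) on the reactant side): -184.9 kJ
eq. 2 × 2 (×2 to match 2 CO2(g) in the target): (2)·(-393.5) = -787.0 kJ
ΔH_rxn = (-1)·(+184.9) + (2)·(-393.5) = -971.9 kJ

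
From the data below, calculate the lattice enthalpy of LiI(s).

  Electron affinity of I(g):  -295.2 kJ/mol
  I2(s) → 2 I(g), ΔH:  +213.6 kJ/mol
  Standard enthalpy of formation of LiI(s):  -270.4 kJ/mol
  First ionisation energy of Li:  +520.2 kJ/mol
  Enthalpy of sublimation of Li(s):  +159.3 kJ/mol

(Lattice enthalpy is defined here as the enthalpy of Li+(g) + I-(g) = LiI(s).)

ΔHf° = 1·ΔHsub + 1·(ΣIE) + 1/2·D(I2) + 1·EA + U
-270.4 = 1·(+159.3) + 1·(+520.2) + 1/2·(+213.6) + 1·(-295.2) + U
U = -270.4 − (+491.1) = -761.5 kJ/mol

U = -761.5 kJ/mol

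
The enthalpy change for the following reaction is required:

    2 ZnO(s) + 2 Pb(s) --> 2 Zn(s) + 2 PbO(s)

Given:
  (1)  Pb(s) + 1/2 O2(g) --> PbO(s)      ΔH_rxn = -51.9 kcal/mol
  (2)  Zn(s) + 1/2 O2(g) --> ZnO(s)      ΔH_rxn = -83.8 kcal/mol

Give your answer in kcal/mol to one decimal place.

(1) × 2: (2)·(-51.9) = -103.8 kcal/mol
(2) reversed and × 2: (-2)·(-83.8) = +167.6 kcal/mol
ΔH_rxn = (-103.8) + (+167.6) = 63.8 kcal/mol

ΔH_rxn = 63.8 kcal/mol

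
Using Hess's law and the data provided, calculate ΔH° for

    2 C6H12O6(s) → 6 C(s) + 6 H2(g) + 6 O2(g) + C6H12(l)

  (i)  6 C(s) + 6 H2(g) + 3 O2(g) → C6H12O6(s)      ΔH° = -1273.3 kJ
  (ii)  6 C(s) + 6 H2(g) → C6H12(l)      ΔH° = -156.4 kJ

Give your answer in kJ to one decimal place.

(i) reversed and × 2 (reverse to put C6H12O6(s) on the reactant side; scale by 2 for the 2 C6H12O6(s)): (-2)·(-1273.3) = +2546.6 kJ
(ii) as written (C6H12(l) already on the product side): -156.4 kJ
Summing the manipulated equations, ΔH° = (+2546.6) + (-156.4) = 2390.2 kJ

ΔH° = 2390.2 kJ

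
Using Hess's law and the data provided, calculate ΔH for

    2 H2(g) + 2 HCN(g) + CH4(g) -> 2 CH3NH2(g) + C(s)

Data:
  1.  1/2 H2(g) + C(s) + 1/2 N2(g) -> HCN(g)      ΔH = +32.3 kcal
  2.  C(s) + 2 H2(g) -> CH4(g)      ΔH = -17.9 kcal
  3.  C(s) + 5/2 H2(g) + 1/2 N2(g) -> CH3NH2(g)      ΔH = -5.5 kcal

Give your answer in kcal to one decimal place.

ΔH = -57.7 kcal

eq. 1 reversed and × 2 (HCN(g) must end up as a reactant; scale by 2 for the 2 HCN(g)): (-2)·(+32.3) = -64.6 kcal
eq. 2 reversed (CH4(g) must end up as a reactant): +17.9 kcal
eq. 3 × 2 (×2 to match 2 CH3NH2(g) in the target): (2)·(-5.5) = -11.0 kcal
ΔH = (-64.6) + (+17.9) + (-11.0) = -57.7 kcal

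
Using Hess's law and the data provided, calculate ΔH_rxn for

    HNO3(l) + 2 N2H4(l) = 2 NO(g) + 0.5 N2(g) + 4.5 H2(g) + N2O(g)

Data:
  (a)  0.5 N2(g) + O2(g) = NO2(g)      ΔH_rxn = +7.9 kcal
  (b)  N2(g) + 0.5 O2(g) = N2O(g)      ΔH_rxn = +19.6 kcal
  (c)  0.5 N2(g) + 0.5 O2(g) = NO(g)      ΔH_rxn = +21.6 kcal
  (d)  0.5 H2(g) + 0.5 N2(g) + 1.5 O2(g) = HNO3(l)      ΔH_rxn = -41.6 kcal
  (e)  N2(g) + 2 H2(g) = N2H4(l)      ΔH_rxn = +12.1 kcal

(a): not needed.
(b) as written: +19.6 kcal
(c) × 2: (2)·(+21.6) = +43.2 kcal
(d) reversed: +41.6 kcal
(e) reversed and × 2: (-2)·(+12.1) = -24.2 kcal
ΔH_rxn = (1)·(+19.6) + (2)·(+21.6) + (-1)·(-41.6) + (-2)·(+12.1) = 80.2 kcal

ΔH_rxn = 80.2 kcal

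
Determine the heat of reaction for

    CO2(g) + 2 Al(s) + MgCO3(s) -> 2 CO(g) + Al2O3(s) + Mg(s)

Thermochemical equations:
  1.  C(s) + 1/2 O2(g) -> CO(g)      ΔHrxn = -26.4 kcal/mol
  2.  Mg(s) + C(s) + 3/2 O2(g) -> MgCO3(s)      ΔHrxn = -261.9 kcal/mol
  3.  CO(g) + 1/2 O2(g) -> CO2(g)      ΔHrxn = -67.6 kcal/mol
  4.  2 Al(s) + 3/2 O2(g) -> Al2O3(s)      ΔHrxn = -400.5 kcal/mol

ΔHrxn = -97.4 kcal/mol

eq. 1 as written: -26.4 kcal/mol
eq. 2 reversed: +261.9 kcal/mol
eq. 3 reversed: +67.6 kcal/mol
eq. 4 as written: -400.5 kcal/mol
ΔHrxn = (-26.4) + (+261.9) + (+67.6) + (-400.5) = -97.4 kcal/mol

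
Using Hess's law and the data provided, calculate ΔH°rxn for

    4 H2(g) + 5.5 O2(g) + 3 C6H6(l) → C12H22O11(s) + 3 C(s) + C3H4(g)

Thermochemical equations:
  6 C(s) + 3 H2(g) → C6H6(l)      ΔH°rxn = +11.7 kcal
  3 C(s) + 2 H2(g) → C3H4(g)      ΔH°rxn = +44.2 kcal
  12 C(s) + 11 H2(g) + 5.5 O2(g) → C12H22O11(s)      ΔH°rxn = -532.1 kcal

ΔH°rxn = -523.0 kcal

equation 1 reversed and × 3 (C6H6(l) must end up as a reactant; ×3 to match 3 C6H6(l) in the target): (-3)·(+11.7) = -35.1 kcal
equation 2 as written (C3H4(g) already on the product side): +44.2 kcal
equation 3 as written (C12H22O11(s) already on the product side): -532.1 kcal
Since enthalpy is a state function, ΔH°rxn = (-3)·(+11.7) + (1)·(+44.2) + (1)·(-532.1) = -523.0 kcal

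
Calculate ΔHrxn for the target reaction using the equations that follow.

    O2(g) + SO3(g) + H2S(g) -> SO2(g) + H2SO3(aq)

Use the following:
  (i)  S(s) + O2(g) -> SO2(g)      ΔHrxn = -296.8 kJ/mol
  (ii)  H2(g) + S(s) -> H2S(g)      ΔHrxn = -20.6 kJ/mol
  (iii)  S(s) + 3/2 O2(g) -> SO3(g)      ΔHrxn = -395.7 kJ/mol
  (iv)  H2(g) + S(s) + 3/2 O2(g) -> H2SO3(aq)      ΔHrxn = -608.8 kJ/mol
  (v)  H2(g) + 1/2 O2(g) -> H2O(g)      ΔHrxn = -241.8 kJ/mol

ΔHrxn = -489.3 kJ/mol

(i) as written (SO2(g) already on the product side): -296.8 kJ/mol
(ii) reversed (reverse to put H2S(g) on the reactant side): +20.6 kJ/mol
(iii) reversed (reverse to put SO3(g) on the reactant side): +395.7 kJ/mol
(iv) as written (H2SO3(aq) already on the product side): -608.8 kJ/mol
(v): not needed (H2O(g) appears nowhere else).
Since enthalpy is a state function, ΔHrxn = (1)·(-296.8) + (-1)·(-20.6) + (-1)·(-395.7) + (1)·(-608.8) = -489.3 kJ/mol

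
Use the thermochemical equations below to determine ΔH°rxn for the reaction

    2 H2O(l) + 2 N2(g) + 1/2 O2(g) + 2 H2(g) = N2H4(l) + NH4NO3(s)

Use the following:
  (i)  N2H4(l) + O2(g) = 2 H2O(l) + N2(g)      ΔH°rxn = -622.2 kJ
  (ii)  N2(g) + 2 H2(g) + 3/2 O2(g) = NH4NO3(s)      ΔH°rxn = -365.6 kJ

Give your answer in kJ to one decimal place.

(i) reversed: +622.2 kJ
(ii) as written: -365.6 kJ
Combining the equations, ΔH°rxn = (+622.2) + (-365.6) = 256.6 kJ

ΔH°rxn = 256.6 kJ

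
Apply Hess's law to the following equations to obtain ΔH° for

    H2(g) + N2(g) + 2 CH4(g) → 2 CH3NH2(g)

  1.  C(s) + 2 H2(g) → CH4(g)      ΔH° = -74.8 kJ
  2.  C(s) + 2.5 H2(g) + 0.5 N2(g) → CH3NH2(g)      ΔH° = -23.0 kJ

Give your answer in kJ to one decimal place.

eq. 1 reversed and × 2: (-2)·(-74.8) = +149.6 kJ
eq. 2 × 2: (2)·(-23.0) = -46.0 kJ
Summing the manipulated equations, ΔH° = (-2)·(-74.8) + (2)·(-23.0) = 103.6 kJ

ΔH° = 103.6 kJ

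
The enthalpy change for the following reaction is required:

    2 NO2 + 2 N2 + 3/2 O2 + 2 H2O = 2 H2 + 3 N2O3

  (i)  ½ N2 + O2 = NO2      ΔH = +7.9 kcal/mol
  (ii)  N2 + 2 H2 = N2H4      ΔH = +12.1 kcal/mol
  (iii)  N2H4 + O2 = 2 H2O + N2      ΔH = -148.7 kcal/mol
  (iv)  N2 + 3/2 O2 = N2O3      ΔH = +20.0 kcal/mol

ΔH = 180.8 kcal/mol

(i) reversed and × 2 (reverse to put NO2 on the reactant side; scale by 2 for the 2 NO2): (-2)·(+7.9) = -15.8 kcal/mol
(ii) reversed (H2 must end up as a product): -12.1 kcal/mol
(iii) reversed (H2O must end up as a reactant): +148.7 kcal/mol
(iv) × 3 (×3 to match 3 N2O3 in the target): (3)·(+20.0) = +60.0 kcal/mol
ΔH = (-15.8) + (-12.1) + (+148.7) + (+60.0) = 180.8 kcal/mol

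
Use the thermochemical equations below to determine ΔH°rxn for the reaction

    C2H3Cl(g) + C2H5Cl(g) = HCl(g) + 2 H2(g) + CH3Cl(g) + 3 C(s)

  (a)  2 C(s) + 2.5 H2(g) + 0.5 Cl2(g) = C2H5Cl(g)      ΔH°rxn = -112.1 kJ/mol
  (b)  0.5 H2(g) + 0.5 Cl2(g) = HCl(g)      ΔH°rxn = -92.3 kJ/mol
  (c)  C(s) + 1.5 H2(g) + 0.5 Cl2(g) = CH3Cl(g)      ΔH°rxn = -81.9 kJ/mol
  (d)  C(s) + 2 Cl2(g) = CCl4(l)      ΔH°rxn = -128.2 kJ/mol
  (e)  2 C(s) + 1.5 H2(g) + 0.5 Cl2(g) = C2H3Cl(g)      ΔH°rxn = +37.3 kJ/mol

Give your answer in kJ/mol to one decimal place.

(a) reversed: +112.1 kJ/mol
(b) as written: -92.3 kJ/mol
(c) as written: -81.9 kJ/mol
(d): not needed.
(e) reversed: -37.3 kJ/mol
Since enthalpy is a state function, ΔH°rxn = (+112.1) + (-92.3) + (-81.9) + (-37.3) = -99.4 kJ/mol

ΔH°rxn = -99.4 kJ/mol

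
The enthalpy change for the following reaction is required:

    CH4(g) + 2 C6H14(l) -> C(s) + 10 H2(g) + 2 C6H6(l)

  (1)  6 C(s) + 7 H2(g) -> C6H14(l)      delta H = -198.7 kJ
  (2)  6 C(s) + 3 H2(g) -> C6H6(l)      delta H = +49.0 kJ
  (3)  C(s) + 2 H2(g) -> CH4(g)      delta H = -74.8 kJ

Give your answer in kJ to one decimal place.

delta H = 570.2 kJ

(1) reversed and × 2 (reverse to put C6H14(l) on the reactant side; ×2 to match 2 C6H14(l) in the target): (-2)·(-198.7) = +397.4 kJ
(2) × 2 (scale by 2 for the 2 C6H6(l)): (2)·(+49.0) = +98.0 kJ
(3) reversed (reverse to put CH4(g) on the reactant side): +74.8 kJ
delta H = (-2)·(-198.7) + (2)·(+49.0) + (-1)·(-74.8) = 570.2 kJ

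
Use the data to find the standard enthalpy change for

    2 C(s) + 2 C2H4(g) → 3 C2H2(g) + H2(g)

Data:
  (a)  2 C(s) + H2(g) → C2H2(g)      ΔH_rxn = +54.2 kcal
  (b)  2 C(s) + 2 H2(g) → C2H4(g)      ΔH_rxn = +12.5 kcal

ΔH_rxn = 137.6 kcal

(a) × 3 (scale by 3 for the 3 C2H2(g)): (3)·(+54.2) = +162.6 kcal
(b) reversed and × 2 (reverse to put C2H4(g) on the reactant side; scale by 2 for the 2 C2H4(g)): (-2)·(+12.5) = -25.0 kcal
Summing the manipulated equations, ΔH_rxn = (+162.6) + (-25.0) = 137.6 kcal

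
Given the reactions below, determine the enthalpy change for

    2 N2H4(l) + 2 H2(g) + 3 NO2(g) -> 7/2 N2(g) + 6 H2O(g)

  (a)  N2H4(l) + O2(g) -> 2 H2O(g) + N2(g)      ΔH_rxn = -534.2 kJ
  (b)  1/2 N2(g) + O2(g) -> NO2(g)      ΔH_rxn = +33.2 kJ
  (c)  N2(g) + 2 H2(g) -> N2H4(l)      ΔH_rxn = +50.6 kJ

ΔH_rxn = -1651.6 kJ

(a) × 3 (×3 to match 6 H2O(g) in the target): (3)·(-534.2) = -1602.6 kJ
(b) reversed and × 3 (NO2(g) must end up as a reactant; ×3 to match 3 NO2(g) in the target): (-3)·(+33.2) = -99.6 kJ
(c) as written (H2(g) already on the reactant side): +50.6 kJ
ΔH_rxn = (3)·(-534.2) + (-3)·(+33.2) + (1)·(+50.6) = -1651.6 kJ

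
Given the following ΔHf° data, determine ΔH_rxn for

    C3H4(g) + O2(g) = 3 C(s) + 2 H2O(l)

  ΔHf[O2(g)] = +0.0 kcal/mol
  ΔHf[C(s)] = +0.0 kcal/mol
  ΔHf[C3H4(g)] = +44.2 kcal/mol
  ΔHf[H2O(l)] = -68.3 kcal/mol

Products: 3·(+0.0) + 2·(-68.3) = -136.6
Reactants: 1·(+44.2) + 1·(+0.0) = +44.2
ΔH_rxn = (-136.6) − (+44.2) = -180.8 kcal/mol

ΔH_rxn = -180.8 kcal/mol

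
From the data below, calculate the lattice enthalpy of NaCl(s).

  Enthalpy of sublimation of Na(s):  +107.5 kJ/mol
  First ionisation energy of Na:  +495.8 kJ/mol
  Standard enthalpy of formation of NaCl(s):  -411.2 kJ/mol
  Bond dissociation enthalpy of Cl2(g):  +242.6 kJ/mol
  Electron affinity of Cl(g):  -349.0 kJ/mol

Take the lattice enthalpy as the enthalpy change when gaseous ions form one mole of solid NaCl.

U = -786.8 kJ/mol

ΔHf° = 1·ΔHsub + 1·(ΣIE) + 1/2·D(Cl2) + 1·EA + U
-411.2 = 1·(+107.5) + 1·(+495.8) + 1/2·(+242.6) + 1·(-349.0) + U
U = -411.2 − (+375.6) = -786.8 kJ/mol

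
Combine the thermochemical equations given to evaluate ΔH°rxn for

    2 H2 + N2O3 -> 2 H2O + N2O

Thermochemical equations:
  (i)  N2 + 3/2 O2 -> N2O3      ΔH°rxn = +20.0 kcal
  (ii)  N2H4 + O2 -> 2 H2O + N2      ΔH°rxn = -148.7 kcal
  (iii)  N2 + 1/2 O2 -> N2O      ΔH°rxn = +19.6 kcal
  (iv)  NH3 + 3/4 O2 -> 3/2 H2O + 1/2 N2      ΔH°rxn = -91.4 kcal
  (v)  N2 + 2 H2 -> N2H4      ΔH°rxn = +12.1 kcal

(i) reversed (N2O3 must end up as a reactant): -20.0 kcal
(ii) as written: -148.7 kcal
(iii) as written (N2O already on the product side): +19.6 kcal
(iv): not needed (NH3 appears nowhere else).
(v) as written (H2 already on the reactant side): +12.1 kcal
Combining the equations, ΔH°rxn = (-20.0) + (-148.7) + (+19.6) + (+12.1) = -137.0 kcal

ΔH°rxn = -137.0 kcal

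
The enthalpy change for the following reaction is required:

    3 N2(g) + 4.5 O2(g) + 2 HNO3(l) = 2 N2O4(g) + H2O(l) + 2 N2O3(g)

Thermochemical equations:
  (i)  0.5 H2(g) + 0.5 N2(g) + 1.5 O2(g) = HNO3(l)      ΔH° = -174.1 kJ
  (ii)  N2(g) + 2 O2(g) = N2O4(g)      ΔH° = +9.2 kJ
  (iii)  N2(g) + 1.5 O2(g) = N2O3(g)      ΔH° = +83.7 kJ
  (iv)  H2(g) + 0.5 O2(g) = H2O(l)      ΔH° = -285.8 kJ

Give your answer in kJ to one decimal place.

(i) reversed and × 2: (-2)·(-174.1) = +348.2 kJ
(ii) × 2: (2)·(+9.2) = +18.4 kJ
(iii) × 2: (2)·(+83.7) = +167.4 kJ
(iv) as written: -285.8 kJ
Combining the equations, ΔH° = (-2)·(-174.1) + (2)·(+9.2) + (2)·(+83.7) + (1)·(-285.8) = 248.2 kJ

ΔH° = 248.2 kJ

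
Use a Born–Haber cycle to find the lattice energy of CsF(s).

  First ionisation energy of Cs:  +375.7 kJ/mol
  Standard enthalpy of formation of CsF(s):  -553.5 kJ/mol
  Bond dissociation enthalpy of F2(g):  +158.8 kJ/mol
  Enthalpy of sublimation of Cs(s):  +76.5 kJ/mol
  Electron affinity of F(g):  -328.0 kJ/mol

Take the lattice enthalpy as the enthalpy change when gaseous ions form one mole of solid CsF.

ΔHf° = 1·ΔHsub + 1·(ΣIE) + 1/2·D(F2) + 1·EA + U
-553.5 = 1·(+76.5) + 1·(+375.7) + 1/2·(+158.8) + 1·(-328.0) + U
U = -553.5 − (+203.6) = -757.1 kJ/mol

U = -757.1 kJ/mol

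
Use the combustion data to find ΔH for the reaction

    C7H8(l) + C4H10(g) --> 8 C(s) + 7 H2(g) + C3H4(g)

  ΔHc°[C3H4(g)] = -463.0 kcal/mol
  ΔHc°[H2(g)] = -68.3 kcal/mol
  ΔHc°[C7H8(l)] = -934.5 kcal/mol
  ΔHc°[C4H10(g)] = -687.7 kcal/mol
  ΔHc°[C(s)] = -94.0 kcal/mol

ΔH = 70.9 kcal/mol

With combustion enthalpies, reactants minus products:
= [1·(-934.5) + 1·(-687.7)] − [8·(-94.0) + 7·(-68.3) + 1·(-463.0)]
= 70.9 kcal/mol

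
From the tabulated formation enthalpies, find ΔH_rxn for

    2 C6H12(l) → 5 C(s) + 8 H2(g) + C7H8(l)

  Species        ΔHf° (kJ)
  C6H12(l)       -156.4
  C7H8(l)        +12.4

ΔH°rxn = Σ nΔHf°(products) − Σ nΔHf°(reactants).
Products: 5·(+0.0) + 8·(+0.0) + 1·(+12.4) = +12.4
Reactants: 2·(-156.4) = -312.8
ΔH_rxn = (+12.4) − (-312.8) = 325.2 kJ

ΔH_rxn = 325.2 kJ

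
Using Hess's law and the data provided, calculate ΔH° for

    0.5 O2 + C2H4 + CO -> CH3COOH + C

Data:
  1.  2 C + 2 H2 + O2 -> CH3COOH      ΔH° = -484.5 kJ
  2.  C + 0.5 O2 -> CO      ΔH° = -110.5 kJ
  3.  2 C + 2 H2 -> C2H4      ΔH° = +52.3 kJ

eq. 1 as written (CH3COOH already on the product side): -484.5 kJ
eq. 2 reversed (CO must end up as a reactant): +110.5 kJ
eq. 3 reversed (reverse to put C2H4 on the reactant side): -52.3 kJ
Since enthalpy is a state function, ΔH° = (1)·(-484.5) + (-1)·(-110.5) + (-1)·(+52.3) = -426.3 kJ

ΔH° = -426.3 kJ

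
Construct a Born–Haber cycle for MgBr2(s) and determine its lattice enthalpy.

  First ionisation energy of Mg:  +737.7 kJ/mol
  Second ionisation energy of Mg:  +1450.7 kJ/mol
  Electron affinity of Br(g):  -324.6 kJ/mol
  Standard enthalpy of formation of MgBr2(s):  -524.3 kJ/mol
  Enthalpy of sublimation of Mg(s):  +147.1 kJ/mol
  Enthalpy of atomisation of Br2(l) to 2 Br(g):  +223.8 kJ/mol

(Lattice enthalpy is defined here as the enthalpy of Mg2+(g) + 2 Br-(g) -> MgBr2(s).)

U = -2434.4 kJ/mol

ΔHf° = 1·ΔHsub + 1·(ΣIE) + 1·D(Br2) + 2·EA + U
-524.3 = 1·(+147.1) + 1·(+2188.4) + 1·(+223.8) + 2·(-324.6) + U
U = -524.3 − (+1910.1) = -2434.4 kJ/mol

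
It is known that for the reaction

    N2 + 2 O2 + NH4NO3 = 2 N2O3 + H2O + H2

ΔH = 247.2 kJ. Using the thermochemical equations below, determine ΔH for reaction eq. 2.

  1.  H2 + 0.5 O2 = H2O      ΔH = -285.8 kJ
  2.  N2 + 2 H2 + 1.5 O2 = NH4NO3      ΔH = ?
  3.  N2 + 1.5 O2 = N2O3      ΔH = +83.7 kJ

eq. 1 as written: -285.8 kJ
eq. 2 reversed: contributes −x
eq. 3 × 2: (2)·(+83.7) = +167.4 kJ
+247.2 = (-285.8) + (+167.4) − x
x = (+247.2 − (-118.4)) / (-1) = -365.6 kJ

ΔH = -365.6 kJ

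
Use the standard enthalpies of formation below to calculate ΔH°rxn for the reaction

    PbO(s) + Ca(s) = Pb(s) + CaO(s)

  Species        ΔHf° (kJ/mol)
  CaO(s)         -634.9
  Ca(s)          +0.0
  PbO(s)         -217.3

Products: 1·(+0.0) + 1·(-634.9) = -634.9
Reactants: 1·(-217.3) + 1·(+0.0) = -217.3
ΔH°rxn = (-634.9) − (-217.3) = -417.6 kJ/mol

ΔH°rxn = -417.6 kJ/mol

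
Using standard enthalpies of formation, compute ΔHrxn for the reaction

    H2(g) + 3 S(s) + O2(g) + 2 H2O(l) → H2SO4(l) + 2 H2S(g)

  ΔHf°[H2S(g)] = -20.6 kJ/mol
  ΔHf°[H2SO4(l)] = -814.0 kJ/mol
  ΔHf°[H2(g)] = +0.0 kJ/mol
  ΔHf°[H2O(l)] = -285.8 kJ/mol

Products: 1·(-814.0) + 2·(-20.6) = -855.2
Reactants: 1·(+0.0) + 3·(+0.0) + 1·(+0.0) + 2·(-285.8) = -571.6
ΔHrxn = (-855.2) − (-571.6) = -283.6 kJ/mol

ΔHrxn = -283.6 kJ/mol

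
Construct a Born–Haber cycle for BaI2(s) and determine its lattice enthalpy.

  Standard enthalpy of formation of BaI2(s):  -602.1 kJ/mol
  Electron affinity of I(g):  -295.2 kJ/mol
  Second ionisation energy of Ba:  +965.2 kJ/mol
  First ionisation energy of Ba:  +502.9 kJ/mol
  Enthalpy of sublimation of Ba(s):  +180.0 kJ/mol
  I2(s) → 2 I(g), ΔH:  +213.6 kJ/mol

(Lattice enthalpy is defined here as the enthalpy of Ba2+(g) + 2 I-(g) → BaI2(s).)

ΔHf° = 1·ΔHsub + 1·(ΣIE) + 1·D(I2) + 2·EA + U
-602.1 = 1·(+180.0) + 1·(+1468.1) + 1·(+213.6) + 2·(-295.2) + U
U = -602.1 − (+1271.3) = -1873.4 kJ/mol

U = -1873.4 kJ/mol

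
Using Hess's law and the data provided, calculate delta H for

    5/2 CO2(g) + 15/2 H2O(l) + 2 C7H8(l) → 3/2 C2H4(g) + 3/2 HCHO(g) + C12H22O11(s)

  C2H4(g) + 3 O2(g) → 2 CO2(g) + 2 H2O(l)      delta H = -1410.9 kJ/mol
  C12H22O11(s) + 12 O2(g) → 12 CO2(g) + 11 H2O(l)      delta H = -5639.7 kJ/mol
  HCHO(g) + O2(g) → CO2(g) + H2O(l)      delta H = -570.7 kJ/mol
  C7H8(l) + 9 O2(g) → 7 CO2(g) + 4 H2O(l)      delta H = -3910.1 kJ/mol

equation 1 reversed and × 3/2 (C2H4(g) must end up as a product; ×3/2 to match 3/2 C2H4(g) in the target): (-3/2)·(-1410.9) = +2116.35 kJ/mol
equation 2 reversed (reverse to put C12H22O11(s) on the product side): +5639.7 kJ/mol
equation 3 reversed and × 3/2 (reverse to put HCHO(g) on the product side; scale by 3/2 for the 3/2 HCHO(g)): (-3/2)·(-570.7) = +856.05 kJ/mol
equation 4 × 2 (×2 to match 2 C7H8(l) in the target): (2)·(-3910.1) = -7820.2 kJ/mol
Combining the equations, delta H = (-3/2)·(-1410.9) + (-1)·(-5639.7) + (-3/2)·(-570.7) + (2)·(-3910.1) = 791.9 kJ/mol

delta H = 791.9 kJ/mol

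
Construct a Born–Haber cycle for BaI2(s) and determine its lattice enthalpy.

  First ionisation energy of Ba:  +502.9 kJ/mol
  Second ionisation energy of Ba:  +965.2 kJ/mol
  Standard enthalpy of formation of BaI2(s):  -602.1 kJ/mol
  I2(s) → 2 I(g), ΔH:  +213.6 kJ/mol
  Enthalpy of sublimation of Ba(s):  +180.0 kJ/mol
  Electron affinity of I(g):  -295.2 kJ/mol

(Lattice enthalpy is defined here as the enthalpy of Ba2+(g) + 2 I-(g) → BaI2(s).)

U = -1873.4 kJ/mol

ΔHf° = 1·ΔHsub + 1·(ΣIE) + 1·D(I2) + 2·EA + U
-602.1 = 1·(+180.0) + 1·(+1468.1) + 1·(+213.6) + 2·(-295.2) + U
U = -602.1 − (+1271.3) = -1873.4 kJ/mol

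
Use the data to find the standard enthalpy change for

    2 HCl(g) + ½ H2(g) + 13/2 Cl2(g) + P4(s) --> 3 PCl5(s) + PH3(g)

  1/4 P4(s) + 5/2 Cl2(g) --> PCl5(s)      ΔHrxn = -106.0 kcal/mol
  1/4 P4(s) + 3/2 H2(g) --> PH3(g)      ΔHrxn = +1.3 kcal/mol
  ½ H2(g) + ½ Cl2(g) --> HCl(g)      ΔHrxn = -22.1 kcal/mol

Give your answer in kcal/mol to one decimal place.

ΔHrxn = -272.5 kcal/mol

equation 1 × 3: (3)·(-106.0) = -318.0 kcal/mol
equation 2 as written: +1.3 kcal/mol
equation 3 reversed and × 2: (-2)·(-22.1) = +44.2 kcal/mol
Summing the manipulated equations, ΔHrxn = (3)·(-106.0) + (1)·(+1.3) + (-2)·(-22.1) = -272.5 kcal/mol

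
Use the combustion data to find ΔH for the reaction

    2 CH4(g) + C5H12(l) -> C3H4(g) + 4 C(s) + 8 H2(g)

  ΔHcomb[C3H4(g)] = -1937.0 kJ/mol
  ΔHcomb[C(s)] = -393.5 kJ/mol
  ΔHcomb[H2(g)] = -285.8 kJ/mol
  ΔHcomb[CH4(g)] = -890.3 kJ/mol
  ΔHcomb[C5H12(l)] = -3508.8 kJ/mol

ΔH = 508.0 kJ/mol

Using ΔH = Σ nΔHc°(reactants) − Σ nΔHc°(products):
= [2·(-890.3) + 1·(-3508.8)] − [1·(-1937.0) + 4·(-393.5) + 8·(-285.8)]
= 508.0 kJ/mol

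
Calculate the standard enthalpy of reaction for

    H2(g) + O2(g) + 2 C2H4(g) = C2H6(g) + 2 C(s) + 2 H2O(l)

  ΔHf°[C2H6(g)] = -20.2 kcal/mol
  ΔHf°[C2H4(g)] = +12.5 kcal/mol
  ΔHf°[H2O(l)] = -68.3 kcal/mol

ΔH°rxn = -181.8 kcal/mol

ΔH°rxn = Σ nΔHf°(products) − Σ nΔHf°(reactants).
Products: 1·(-20.2) + 2·(+0.0) + 2·(-68.3) = -156.8
Reactants: 1·(+0.0) + 1·(+0.0) + 2·(+12.5) = +25.0
ΔH°rxn = (-156.8) − (+25.0) = -181.8 kcal/mol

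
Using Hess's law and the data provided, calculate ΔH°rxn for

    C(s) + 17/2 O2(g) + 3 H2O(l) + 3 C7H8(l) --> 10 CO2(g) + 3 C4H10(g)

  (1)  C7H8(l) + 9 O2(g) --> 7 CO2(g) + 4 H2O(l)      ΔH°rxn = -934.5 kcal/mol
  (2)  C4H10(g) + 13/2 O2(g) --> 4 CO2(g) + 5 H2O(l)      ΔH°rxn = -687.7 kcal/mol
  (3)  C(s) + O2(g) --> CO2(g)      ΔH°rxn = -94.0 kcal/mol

ΔH°rxn = -834.4 kcal/mol

(1) × 3 (×3 to match 3 C7H8(l) in the target): (3)·(-934.5) = -2803.5 kcal/mol
(2) reversed and × 3 (C4H10(g) must end up as a product; ×3 to match 3 C4H10(g) in the target): (-3)·(-687.7) = +2063.1 kcal/mol
(3) as written (C(s) already on the reactant side): -94.0 kcal/mol
Summing the manipulated equations, ΔH°rxn = (3)·(-934.5) + (-3)·(-687.7) + (1)·(-94.0) = -834.4 kcal/mol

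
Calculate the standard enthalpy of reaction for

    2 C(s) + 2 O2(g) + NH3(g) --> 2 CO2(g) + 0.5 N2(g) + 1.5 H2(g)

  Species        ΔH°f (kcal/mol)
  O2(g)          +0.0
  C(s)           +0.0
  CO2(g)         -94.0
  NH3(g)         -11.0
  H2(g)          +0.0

ΔH° = -177.0 kcal/mol

Products: 2·(-94.0) + 1/2·(+0.0) + 3/2·(+0.0) = -188.0
Reactants: 2·(+0.0) + 2·(+0.0) + 1·(-11.0) = -11.0
ΔH° = (-188.0) − (-11.0) = -177.0 kcal/mol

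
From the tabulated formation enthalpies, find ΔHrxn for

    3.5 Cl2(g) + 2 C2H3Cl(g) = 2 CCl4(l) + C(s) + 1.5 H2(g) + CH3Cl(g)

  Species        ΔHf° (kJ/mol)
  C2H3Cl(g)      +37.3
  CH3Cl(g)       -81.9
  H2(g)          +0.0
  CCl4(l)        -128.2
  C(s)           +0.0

ΔHrxn = -412.9 kJ/mol

Products: 2·(-128.2) + 1·(+0.0) + 3/2·(+0.0) + 1·(-81.9) = -338.3
Reactants: 7/2·(+0.0) + 2·(+37.3) = +74.6
ΔHrxn = (-338.3) − (+74.6) = -412.9 kJ/mol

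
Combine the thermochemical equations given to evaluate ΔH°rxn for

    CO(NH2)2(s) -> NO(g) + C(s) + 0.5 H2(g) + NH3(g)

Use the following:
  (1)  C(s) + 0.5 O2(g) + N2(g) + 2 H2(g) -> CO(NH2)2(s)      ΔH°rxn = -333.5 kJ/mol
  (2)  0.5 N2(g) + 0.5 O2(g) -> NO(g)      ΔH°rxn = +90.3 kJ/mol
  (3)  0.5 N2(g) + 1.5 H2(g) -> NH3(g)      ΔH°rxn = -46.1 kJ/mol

(1) reversed: +333.5 kJ/mol
(2) as written: +90.3 kJ/mol
(3) as written: -46.1 kJ/mol
By Hess's law, ΔH°rxn = (+333.5) + (+90.3) + (-46.1) = 377.7 kJ/mol

ΔH°rxn = 377.7 kJ/mol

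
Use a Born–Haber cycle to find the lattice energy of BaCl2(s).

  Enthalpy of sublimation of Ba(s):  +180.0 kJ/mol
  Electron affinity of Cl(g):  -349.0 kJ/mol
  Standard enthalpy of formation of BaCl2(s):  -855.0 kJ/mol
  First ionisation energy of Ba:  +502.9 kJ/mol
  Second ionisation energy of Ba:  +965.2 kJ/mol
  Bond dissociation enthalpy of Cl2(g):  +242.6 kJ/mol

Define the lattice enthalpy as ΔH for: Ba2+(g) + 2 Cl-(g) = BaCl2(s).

ΔHf° = 1·ΔHsub + 1·(ΣIE) + 1·D(Cl2) + 2·EA + U
-855.0 = 1·(+180.0) + 1·(+1468.1) + 1·(+242.6) + 2·(-349.0) + U
U = -855.0 − (+1192.7) = -2047.7 kJ/mol

U = -2047.7 kJ/mol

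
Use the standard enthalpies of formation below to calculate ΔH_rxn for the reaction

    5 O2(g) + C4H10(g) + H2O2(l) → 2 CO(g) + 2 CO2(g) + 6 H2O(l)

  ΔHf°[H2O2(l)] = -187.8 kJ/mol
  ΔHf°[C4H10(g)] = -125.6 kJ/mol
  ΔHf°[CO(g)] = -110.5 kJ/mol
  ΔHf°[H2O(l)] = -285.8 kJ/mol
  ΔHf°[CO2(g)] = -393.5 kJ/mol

ΔH_rxn = -2409.4 kJ/mol

Products: 2·(-110.5) + 2·(-393.5) + 6·(-285.8) = -2722.8
Reactants: 5·(+0.0) + 1·(-125.6) + 1·(-187.8) = -313.4
ΔH_rxn = (-2722.8) − (-313.4) = -2409.4 kJ/mol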